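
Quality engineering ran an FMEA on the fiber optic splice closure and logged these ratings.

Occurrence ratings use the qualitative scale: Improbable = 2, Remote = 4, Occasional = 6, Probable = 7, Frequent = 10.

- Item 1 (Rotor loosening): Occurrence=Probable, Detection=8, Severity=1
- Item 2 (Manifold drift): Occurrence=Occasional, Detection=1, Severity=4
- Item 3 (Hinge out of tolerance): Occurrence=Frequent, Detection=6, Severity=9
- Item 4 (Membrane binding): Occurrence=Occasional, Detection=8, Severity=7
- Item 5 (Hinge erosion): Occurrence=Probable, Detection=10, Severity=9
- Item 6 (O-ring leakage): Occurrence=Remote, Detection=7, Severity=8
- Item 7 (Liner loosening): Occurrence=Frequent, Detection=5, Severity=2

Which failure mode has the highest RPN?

Item 5

RPN = Severity × Occurrence × Detection:
  Item 1: 1 × 7 × 8 = 56
  Item 2: 4 × 6 × 1 = 24
  Item 3: 9 × 10 × 6 = 540
  Item 4: 7 × 6 × 8 = 336
  Item 5: 9 × 7 × 10 = 630
  Item 6: 8 × 4 × 7 = 224
  Item 7: 2 × 10 × 5 = 100
Highest RPN is 630 → Item 5.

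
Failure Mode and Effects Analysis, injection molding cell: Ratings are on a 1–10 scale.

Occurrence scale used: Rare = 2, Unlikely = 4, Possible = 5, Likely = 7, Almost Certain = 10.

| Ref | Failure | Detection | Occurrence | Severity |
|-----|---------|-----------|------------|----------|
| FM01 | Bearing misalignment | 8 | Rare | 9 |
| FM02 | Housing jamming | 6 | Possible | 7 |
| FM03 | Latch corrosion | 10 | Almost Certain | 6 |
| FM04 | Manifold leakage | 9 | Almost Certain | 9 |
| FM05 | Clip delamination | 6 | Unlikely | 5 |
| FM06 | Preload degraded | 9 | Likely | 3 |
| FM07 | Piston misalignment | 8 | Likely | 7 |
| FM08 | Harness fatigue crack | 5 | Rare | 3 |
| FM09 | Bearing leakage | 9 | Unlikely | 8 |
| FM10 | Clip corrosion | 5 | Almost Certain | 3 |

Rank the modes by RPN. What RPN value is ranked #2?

600

RPN = Severity × Occurrence × Detection:
  FM01: 9 × 2 × 8 = 144
  FM02: 7 × 5 × 6 = 210
  FM03: 6 × 10 × 10 = 600
  FM04: 9 × 10 × 9 = 810
  FM05: 5 × 4 × 6 = 120
  FM06: 3 × 7 × 9 = 189
  FM07: 7 × 7 × 8 = 392
  FM08: 3 × 2 × 5 = 30
  FM09: 8 × 4 × 9 = 288
  FM10: 3 × 10 × 5 = 150
Sorted descending: 810, 600, 392, 288, 210, 189, 150, 144, 120, 30.
The second-highest RPN is 600 (FM03).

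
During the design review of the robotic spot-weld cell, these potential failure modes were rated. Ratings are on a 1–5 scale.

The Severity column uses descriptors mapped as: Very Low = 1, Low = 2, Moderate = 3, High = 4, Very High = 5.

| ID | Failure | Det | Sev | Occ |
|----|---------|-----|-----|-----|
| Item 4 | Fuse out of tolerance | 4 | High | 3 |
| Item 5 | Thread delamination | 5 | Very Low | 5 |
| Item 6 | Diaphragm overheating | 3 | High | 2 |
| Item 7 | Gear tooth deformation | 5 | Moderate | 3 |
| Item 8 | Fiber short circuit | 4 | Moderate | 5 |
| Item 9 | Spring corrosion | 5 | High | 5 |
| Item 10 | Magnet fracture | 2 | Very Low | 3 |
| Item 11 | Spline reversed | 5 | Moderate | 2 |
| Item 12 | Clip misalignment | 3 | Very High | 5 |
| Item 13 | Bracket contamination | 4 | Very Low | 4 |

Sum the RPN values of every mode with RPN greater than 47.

283

RPN = Severity × Occurrence × Detection:
  Item 4: 4 × 3 × 4 = 48
  Item 5: 1 × 5 × 5 = 25
  Item 6: 4 × 2 × 3 = 24
  Item 7: 3 × 3 × 5 = 45
  Item 8: 3 × 5 × 4 = 60
  Item 9: 4 × 5 × 5 = 100
  Item 10: 1 × 3 × 2 = 6
  Item 11: 3 × 2 × 5 = 30
  Item 12: 5 × 5 × 3 = 75
  Item 13: 1 × 4 × 4 = 16
RPN > 47: Item 4 (48), Item 8 (60), Item 9 (100), Item 12 (75).
Sum: 48 + 60 + 100 + 75 = 283.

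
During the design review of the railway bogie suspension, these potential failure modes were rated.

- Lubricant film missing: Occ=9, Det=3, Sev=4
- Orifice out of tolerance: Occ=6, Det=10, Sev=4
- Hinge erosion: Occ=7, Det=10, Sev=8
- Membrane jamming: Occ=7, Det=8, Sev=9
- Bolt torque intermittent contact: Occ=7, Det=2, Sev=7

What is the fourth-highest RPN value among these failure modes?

RPN = Severity × Occurrence × Detection:
  Lubricant film missing: 4 × 9 × 3 = 108
  Orifice out of tolerance: 4 × 6 × 10 = 240
  Hinge erosion: 8 × 7 × 10 = 560
  Membrane jamming: 9 × 7 × 8 = 504
  Bolt torque intermittent contact: 7 × 7 × 2 = 98
Sorted descending: 560, 504, 240, 108, 98.
The fourth-highest RPN is 108 (Lubricant film missing).

108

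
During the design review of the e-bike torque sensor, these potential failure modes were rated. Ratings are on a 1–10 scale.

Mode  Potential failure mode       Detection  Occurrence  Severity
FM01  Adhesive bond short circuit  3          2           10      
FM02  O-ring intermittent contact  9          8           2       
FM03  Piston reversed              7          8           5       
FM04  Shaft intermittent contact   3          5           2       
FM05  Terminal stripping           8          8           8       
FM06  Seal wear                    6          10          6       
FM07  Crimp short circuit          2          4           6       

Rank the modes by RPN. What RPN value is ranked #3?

RPN = Severity × Occurrence × Detection:
  FM01: 10 × 2 × 3 = 60
  FM02: 2 × 8 × 9 = 144
  FM03: 5 × 8 × 7 = 280
  FM04: 2 × 5 × 3 = 30
  FM05: 8 × 8 × 8 = 512
  FM06: 6 × 10 × 6 = 360
  FM07: 6 × 4 × 2 = 48
Sorted descending: 512, 360, 280, 144, 60, 48, 30.
The third-highest RPN is 280 (FM03).

280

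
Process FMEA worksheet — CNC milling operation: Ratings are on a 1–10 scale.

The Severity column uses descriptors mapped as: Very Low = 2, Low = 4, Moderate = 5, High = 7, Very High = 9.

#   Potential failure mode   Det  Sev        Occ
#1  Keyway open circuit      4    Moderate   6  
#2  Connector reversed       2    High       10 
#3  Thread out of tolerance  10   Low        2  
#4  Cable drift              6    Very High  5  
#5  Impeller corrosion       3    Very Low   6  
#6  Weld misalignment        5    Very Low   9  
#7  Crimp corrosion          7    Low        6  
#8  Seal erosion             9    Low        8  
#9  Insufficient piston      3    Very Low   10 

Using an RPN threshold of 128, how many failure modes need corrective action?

RPN = Severity × Occurrence × Detection:
  #1: 5 × 6 × 4 = 120
  #2: 7 × 10 × 2 = 140
  #3: 4 × 2 × 10 = 80
  #4: 9 × 5 × 6 = 270
  #5: 2 × 6 × 3 = 36
  #6: 2 × 9 × 5 = 90
  #7: 4 × 6 × 7 = 168
  #8: 4 × 8 × 9 = 288
  #9: 2 × 10 × 3 = 60
Modes with RPN ≥ 128: #2 (140), #4 (270), #7 (168), #8 (288) → 4.

4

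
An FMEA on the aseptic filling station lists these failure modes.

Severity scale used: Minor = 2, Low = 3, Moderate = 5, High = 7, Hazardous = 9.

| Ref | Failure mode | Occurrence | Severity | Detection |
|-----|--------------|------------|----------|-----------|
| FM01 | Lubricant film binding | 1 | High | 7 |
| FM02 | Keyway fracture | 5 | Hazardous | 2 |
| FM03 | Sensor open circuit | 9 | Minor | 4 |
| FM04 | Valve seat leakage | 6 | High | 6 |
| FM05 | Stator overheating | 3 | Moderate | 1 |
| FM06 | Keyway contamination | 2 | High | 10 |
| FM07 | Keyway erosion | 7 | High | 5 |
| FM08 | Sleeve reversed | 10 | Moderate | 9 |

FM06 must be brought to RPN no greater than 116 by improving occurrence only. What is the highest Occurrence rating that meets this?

1

FM06: S=7, O=2, D=10 → current RPN = 140.
Fixed product = 70. Need 70 × O ≤ 116, so O ≤ 116/70 = 1.66.
Maximum integer Occurrence rating = 1 (gives RPN 70; O=2 would give 140 > 116).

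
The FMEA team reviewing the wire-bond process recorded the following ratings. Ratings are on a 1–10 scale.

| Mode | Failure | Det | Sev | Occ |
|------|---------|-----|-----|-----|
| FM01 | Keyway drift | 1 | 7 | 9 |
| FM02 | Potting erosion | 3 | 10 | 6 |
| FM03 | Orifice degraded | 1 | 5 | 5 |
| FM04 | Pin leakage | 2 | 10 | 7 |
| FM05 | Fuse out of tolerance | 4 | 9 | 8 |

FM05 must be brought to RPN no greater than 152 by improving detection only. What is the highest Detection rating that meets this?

FM05: S=9, O=8, D=4 → current RPN = 288.
Fixed product = 72. Need 72 × D ≤ 152, so D ≤ 152/72 = 2.11.
Maximum integer Detection rating = 2 (gives RPN 144; D=3 would give 216 > 152).

2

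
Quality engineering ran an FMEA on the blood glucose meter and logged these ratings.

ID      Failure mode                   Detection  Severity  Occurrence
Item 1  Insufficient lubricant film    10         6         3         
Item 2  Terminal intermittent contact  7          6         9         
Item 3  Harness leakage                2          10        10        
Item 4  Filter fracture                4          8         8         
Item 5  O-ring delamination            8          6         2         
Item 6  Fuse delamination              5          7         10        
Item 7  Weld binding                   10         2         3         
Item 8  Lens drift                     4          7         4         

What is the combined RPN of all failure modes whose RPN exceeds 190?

RPN = Severity × Occurrence × Detection:
  Item 1: 6 × 3 × 10 = 180
  Item 2: 6 × 9 × 7 = 378
  Item 3: 10 × 10 × 2 = 200
  Item 4: 8 × 8 × 4 = 256
  Item 5: 6 × 2 × 8 = 96
  Item 6: 7 × 10 × 5 = 350
  Item 7: 2 × 3 × 10 = 60
  Item 8: 7 × 4 × 4 = 112
RPN > 190: Item 2 (378), Item 3 (200), Item 4 (256), Item 6 (350).
Sum: 378 + 200 + 256 + 350 = 1184.

1184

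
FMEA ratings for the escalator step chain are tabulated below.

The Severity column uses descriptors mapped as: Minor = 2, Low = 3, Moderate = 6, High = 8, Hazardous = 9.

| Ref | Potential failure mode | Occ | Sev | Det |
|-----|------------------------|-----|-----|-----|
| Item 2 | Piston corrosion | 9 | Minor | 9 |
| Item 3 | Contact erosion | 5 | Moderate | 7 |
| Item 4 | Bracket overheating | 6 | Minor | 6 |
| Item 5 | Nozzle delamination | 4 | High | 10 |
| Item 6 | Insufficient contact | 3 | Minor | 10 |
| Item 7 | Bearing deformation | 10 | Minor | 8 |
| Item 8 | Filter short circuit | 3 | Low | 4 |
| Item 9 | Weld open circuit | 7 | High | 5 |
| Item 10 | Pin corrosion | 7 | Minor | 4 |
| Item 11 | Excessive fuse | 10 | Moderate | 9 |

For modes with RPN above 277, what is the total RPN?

RPN = Severity × Occurrence × Detection:
  Item 2: 2 × 9 × 9 = 162
  Item 3: 6 × 5 × 7 = 210
  Item 4: 2 × 6 × 6 = 72
  Item 5: 8 × 4 × 10 = 320
  Item 6: 2 × 3 × 10 = 60
  Item 7: 2 × 10 × 8 = 160
  Item 8: 3 × 3 × 4 = 36
  Item 9: 8 × 7 × 5 = 280
  Item 10: 2 × 7 × 4 = 56
  Item 11: 6 × 10 × 9 = 540
RPN > 277: Item 5 (320), Item 9 (280), Item 11 (540).
Sum: 320 + 280 + 540 = 1140.

1140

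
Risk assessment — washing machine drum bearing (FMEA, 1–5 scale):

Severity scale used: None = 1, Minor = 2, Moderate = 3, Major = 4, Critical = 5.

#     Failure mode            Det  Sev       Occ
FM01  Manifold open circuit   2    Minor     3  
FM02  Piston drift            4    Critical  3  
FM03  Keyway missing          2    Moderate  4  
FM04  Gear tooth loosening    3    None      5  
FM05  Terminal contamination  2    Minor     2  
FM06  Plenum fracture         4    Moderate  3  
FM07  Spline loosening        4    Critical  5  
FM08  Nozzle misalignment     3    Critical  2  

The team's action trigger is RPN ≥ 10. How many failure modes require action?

RPN = Severity × Occurrence × Detection:
  FM01: 2 × 3 × 2 = 12
  FM02: 5 × 3 × 4 = 60
  FM03: 3 × 4 × 2 = 24
  FM04: 1 × 5 × 3 = 15
  FM05: 2 × 2 × 2 = 8
  FM06: 3 × 3 × 4 = 36
  FM07: 5 × 5 × 4 = 100
  FM08: 5 × 2 × 3 = 30
Modes with RPN ≥ 10: FM01 (12), FM02 (60), FM03 (24), FM04 (15), FM06 (36), FM07 (100), FM08 (30) → 7.

7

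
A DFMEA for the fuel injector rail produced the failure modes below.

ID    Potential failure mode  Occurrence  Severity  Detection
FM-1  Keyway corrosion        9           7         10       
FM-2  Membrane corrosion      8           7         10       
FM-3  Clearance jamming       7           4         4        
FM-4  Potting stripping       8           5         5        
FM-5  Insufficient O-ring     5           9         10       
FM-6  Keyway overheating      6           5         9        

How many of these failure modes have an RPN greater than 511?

RPN = Severity × Occurrence × Detection:
  FM-1: 7 × 9 × 10 = 630
  FM-2: 7 × 8 × 10 = 560
  FM-3: 4 × 7 × 4 = 112
  FM-4: 5 × 8 × 5 = 200
  FM-5: 9 × 5 × 10 = 450
  FM-6: 5 × 6 × 9 = 270
Modes with RPN > 511: FM-1 (630), FM-2 (560) → 2.

2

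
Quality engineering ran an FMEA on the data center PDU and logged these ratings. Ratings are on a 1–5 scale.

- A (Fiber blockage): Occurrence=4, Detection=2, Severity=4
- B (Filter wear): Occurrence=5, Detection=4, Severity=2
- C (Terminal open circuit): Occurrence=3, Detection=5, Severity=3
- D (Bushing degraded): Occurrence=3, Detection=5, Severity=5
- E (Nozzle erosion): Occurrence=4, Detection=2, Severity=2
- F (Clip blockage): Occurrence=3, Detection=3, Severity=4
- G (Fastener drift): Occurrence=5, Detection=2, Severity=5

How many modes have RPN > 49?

2

RPN = Severity × Occurrence × Detection:
  A: 4 × 4 × 2 = 32
  B: 2 × 5 × 4 = 40
  C: 3 × 3 × 5 = 45
  D: 5 × 3 × 5 = 75
  E: 2 × 4 × 2 = 16
  F: 4 × 3 × 3 = 36
  G: 5 × 5 × 2 = 50
Modes with RPN > 49: D (75), G (50) → 2.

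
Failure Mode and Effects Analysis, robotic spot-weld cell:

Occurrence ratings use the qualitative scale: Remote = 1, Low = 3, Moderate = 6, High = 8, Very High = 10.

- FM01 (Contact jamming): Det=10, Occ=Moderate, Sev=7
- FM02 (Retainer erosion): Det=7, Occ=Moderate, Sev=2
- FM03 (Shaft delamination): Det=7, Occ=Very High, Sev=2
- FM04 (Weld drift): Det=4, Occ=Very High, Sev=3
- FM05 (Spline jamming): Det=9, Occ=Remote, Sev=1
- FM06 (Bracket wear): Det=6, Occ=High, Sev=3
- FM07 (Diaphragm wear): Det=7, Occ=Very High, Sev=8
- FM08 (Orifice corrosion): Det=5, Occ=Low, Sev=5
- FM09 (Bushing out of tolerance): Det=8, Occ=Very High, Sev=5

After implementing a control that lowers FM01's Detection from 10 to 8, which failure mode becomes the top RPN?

FM07

RPN = Severity × Occurrence × Detection:
  FM01: 7 × 6 × 10 = 420
  FM02: 2 × 6 × 7 = 84
  FM03: 2 × 10 × 7 = 140
  FM04: 3 × 10 × 4 = 120
  FM05: 1 × 1 × 9 = 9
  FM06: 3 × 8 × 6 = 144
  FM07: 8 × 10 × 7 = 560
  FM08: 5 × 3 × 5 = 75
  FM09: 5 × 10 × 8 = 400
After action: FM01 → 7 × 6 × 8 = 336.
Revised RPNs: FM07=560, FM09=400, FM01=336, FM06=144, FM03=140, FM04=120, FM02=84, FM08=75, FM05=9.
Highest is now FM07 (560).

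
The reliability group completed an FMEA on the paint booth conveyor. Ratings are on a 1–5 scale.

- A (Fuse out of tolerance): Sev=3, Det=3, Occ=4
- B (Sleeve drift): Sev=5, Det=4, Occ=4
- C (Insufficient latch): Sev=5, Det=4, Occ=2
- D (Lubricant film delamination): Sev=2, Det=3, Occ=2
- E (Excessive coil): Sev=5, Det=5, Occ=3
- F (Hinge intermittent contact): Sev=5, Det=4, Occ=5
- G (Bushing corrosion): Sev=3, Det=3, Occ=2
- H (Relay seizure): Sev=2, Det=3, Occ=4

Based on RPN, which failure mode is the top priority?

F

RPN = Severity × Occurrence × Detection:
  A: 3 × 4 × 3 = 36
  B: 5 × 4 × 4 = 80
  C: 5 × 2 × 4 = 40
  D: 2 × 2 × 3 = 12
  E: 5 × 3 × 5 = 75
  F: 5 × 5 × 4 = 100
  G: 3 × 2 × 3 = 18
  H: 2 × 4 × 3 = 24
Highest RPN is 100 → F.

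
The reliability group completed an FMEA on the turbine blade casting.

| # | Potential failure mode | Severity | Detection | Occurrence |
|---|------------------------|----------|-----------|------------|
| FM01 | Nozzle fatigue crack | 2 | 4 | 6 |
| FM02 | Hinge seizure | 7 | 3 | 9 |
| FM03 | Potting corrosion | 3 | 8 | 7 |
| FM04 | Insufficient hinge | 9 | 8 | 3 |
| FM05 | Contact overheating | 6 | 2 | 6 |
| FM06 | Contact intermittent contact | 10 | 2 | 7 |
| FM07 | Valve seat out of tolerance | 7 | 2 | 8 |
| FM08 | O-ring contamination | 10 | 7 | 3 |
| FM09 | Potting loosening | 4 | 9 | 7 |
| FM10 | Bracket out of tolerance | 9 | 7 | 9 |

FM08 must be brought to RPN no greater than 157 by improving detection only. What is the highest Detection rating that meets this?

5

FM08: S=10, O=3, D=7 → current RPN = 210.
Fixed product = 30. Need 30 × D ≤ 157, so D ≤ 157/30 = 5.23.
Maximum integer Detection rating = 5 (gives RPN 150; D=6 would give 180 > 157).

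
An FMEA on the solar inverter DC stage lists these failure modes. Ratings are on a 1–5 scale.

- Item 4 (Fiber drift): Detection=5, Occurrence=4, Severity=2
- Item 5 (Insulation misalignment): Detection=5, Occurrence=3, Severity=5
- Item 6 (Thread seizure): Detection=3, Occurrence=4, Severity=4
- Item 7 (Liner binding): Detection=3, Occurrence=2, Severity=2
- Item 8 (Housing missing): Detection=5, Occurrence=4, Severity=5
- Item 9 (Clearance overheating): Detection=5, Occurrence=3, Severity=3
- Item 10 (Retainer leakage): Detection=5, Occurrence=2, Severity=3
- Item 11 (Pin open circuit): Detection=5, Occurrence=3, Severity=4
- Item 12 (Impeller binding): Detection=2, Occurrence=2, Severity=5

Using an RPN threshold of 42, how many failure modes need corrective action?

5

RPN = Severity × Occurrence × Detection:
  Item 4: 2 × 4 × 5 = 40
  Item 5: 5 × 3 × 5 = 75
  Item 6: 4 × 4 × 3 = 48
  Item 7: 2 × 2 × 3 = 12
  Item 8: 5 × 4 × 5 = 100
  Item 9: 3 × 3 × 5 = 45
  Item 10: 3 × 2 × 5 = 30
  Item 11: 4 × 3 × 5 = 60
  Item 12: 5 × 2 × 2 = 20
Modes with RPN ≥ 42: Item 5 (75), Item 6 (48), Item 8 (100), Item 9 (45), Item 11 (60) → 5.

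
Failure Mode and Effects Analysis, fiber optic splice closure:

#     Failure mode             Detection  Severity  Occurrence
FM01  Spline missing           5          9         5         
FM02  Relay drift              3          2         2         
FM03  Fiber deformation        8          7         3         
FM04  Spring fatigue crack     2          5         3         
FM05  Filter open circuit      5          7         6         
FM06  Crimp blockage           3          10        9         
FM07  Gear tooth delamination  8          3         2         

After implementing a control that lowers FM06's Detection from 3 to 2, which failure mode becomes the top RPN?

FM01

RPN = Severity × Occurrence × Detection:
  FM01: 9 × 5 × 5 = 225
  FM02: 2 × 2 × 3 = 12
  FM03: 7 × 3 × 8 = 168
  FM04: 5 × 3 × 2 = 30
  FM05: 7 × 6 × 5 = 210
  FM06: 10 × 9 × 3 = 270
  FM07: 3 × 2 × 8 = 48
After action: FM06 → 10 × 9 × 2 = 180.
Revised RPNs: FM01=225, FM05=210, FM06=180, FM03=168, FM07=48, FM04=30, FM02=12.
Highest is now FM01 (225).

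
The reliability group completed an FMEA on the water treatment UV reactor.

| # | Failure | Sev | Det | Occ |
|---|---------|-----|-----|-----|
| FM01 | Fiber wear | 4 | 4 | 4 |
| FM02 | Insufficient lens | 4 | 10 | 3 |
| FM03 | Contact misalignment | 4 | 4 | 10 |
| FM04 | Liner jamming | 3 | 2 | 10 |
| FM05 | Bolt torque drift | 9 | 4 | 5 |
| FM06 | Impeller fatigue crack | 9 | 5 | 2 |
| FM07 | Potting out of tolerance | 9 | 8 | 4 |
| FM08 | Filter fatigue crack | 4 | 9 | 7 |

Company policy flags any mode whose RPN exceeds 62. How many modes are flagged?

RPN = Severity × Occurrence × Detection:
  FM01: 4 × 4 × 4 = 64
  FM02: 4 × 3 × 10 = 120
  FM03: 4 × 10 × 4 = 160
  FM04: 3 × 10 × 2 = 60
  FM05: 9 × 5 × 4 = 180
  FM06: 9 × 2 × 5 = 90
  FM07: 9 × 4 × 8 = 288
  FM08: 4 × 7 × 9 = 252
Modes with RPN > 62: FM01 (64), FM02 (120), FM03 (160), FM05 (180), FM06 (90), FM07 (288), FM08 (252) → 7.

7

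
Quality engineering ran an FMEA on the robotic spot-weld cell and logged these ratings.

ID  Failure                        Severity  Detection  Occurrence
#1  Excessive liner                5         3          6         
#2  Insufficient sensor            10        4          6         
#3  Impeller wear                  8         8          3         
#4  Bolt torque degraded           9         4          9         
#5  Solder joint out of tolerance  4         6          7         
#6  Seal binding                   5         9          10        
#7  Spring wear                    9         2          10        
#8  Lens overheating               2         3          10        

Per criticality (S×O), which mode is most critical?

#7

Criticality = Severity × Occurrence:
  #1: 5 × 6 = 30
  #2: 10 × 6 = 60
  #3: 8 × 3 = 24
  #4: 9 × 9 = 81
  #5: 4 × 7 = 28
  #6: 5 × 10 = 50
  #7: 9 × 10 = 90
  #8: 2 × 10 = 20
Highest criticality is 90 → #7.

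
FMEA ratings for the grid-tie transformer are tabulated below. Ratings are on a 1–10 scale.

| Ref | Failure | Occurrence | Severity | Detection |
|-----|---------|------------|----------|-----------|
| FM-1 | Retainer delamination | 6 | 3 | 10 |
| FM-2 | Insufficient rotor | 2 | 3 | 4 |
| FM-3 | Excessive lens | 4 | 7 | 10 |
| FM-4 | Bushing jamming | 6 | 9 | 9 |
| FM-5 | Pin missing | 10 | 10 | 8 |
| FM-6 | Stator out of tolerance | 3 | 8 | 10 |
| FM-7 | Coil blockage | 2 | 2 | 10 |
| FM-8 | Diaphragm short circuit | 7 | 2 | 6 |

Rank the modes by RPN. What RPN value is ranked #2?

486

RPN = Severity × Occurrence × Detection:
  FM-1: 3 × 6 × 10 = 180
  FM-2: 3 × 2 × 4 = 24
  FM-3: 7 × 4 × 10 = 280
  FM-4: 9 × 6 × 9 = 486
  FM-5: 10 × 10 × 8 = 800
  FM-6: 8 × 3 × 10 = 240
  FM-7: 2 × 2 × 10 = 40
  FM-8: 2 × 7 × 6 = 84
Sorted descending: 800, 486, 280, 240, 180, 84, 40, 24.
The second-highest RPN is 486 (FM-4).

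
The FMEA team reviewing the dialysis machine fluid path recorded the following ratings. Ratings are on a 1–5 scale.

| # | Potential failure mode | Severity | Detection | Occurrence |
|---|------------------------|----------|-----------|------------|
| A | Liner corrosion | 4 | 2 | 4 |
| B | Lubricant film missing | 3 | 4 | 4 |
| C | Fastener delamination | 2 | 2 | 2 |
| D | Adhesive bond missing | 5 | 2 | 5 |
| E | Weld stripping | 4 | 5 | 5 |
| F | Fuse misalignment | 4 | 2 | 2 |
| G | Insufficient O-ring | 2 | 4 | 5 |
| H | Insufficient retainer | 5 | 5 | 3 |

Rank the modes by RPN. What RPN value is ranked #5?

40

RPN = Severity × Occurrence × Detection:
  A: 4 × 4 × 2 = 32
  B: 3 × 4 × 4 = 48
  C: 2 × 2 × 2 = 8
  D: 5 × 5 × 2 = 50
  E: 4 × 5 × 5 = 100
  F: 4 × 2 × 2 = 16
  G: 2 × 5 × 4 = 40
  H: 5 × 3 × 5 = 75
Sorted descending: 100, 75, 50, 48, 40, 32, 16, 8.
The fifth-highest RPN is 40 (G).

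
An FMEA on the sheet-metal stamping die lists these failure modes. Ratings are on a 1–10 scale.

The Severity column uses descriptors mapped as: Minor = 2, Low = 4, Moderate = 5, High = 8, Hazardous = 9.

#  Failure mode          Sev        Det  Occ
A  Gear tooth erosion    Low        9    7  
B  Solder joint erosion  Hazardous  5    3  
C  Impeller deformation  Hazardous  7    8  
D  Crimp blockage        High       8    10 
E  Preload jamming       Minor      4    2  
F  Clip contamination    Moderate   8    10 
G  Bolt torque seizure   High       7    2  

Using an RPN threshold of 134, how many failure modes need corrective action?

RPN = Severity × Occurrence × Detection:
  A: 4 × 7 × 9 = 252
  B: 9 × 3 × 5 = 135
  C: 9 × 8 × 7 = 504
  D: 8 × 10 × 8 = 640
  E: 2 × 2 × 4 = 16
  F: 5 × 10 × 8 = 400
  G: 8 × 2 × 7 = 112
Modes with RPN ≥ 134: A (252), B (135), C (504), D (640), F (400) → 5.

5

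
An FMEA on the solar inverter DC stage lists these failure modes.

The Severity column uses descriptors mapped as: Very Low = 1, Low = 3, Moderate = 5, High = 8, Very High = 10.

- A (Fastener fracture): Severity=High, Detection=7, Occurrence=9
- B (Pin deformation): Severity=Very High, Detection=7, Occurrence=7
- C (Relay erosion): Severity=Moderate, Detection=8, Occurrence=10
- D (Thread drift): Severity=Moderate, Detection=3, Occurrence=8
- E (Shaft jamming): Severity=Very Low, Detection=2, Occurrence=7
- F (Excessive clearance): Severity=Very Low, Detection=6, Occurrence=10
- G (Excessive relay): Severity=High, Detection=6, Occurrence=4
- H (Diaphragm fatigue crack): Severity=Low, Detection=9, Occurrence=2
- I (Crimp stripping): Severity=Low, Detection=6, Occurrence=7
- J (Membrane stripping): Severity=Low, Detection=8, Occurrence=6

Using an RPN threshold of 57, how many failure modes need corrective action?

8

RPN = Severity × Occurrence × Detection:
  A: 8 × 9 × 7 = 504
  B: 10 × 7 × 7 = 490
  C: 5 × 10 × 8 = 400
  D: 5 × 8 × 3 = 120
  E: 1 × 7 × 2 = 14
  F: 1 × 10 × 6 = 60
  G: 8 × 4 × 6 = 192
  H: 3 × 2 × 9 = 54
  I: 3 × 7 × 6 = 126
  J: 3 × 6 × 8 = 144
Modes with RPN ≥ 57: A (504), B (490), C (400), D (120), F (60), G (192), I (126), J (144) → 8.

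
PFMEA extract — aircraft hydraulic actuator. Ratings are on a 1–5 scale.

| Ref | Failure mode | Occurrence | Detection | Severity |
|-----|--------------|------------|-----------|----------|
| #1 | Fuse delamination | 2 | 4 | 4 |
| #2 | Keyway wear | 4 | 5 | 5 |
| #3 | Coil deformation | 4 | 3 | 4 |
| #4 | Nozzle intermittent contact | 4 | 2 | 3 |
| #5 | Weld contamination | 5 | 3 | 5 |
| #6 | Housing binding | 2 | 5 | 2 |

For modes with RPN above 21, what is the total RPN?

279

RPN = Severity × Occurrence × Detection:
  #1: 4 × 2 × 4 = 32
  #2: 5 × 4 × 5 = 100
  #3: 4 × 4 × 3 = 48
  #4: 3 × 4 × 2 = 24
  #5: 5 × 5 × 3 = 75
  #6: 2 × 2 × 5 = 20
RPN > 21: #1 (32), #2 (100), #3 (48), #4 (24), #5 (75).
Sum: 32 + 100 + 48 + 24 + 75 = 279.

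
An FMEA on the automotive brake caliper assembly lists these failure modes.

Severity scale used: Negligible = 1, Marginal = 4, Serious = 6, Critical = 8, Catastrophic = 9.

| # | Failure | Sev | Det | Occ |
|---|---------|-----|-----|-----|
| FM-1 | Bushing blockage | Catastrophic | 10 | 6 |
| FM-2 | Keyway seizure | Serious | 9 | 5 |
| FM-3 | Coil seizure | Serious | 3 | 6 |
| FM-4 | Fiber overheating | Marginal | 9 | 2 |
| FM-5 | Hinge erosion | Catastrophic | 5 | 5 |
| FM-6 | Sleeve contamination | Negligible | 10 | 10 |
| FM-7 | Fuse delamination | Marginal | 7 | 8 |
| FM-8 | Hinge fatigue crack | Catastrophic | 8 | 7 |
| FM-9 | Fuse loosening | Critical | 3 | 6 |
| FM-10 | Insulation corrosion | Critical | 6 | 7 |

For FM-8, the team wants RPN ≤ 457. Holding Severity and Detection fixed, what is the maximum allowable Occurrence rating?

6

FM-8: S=9, O=7, D=8 → current RPN = 504.
Fixed product = 72. Need 72 × O ≤ 457, so O ≤ 457/72 = 6.35.
Maximum integer Occurrence rating = 6 (gives RPN 432; O=7 would give 504 > 457).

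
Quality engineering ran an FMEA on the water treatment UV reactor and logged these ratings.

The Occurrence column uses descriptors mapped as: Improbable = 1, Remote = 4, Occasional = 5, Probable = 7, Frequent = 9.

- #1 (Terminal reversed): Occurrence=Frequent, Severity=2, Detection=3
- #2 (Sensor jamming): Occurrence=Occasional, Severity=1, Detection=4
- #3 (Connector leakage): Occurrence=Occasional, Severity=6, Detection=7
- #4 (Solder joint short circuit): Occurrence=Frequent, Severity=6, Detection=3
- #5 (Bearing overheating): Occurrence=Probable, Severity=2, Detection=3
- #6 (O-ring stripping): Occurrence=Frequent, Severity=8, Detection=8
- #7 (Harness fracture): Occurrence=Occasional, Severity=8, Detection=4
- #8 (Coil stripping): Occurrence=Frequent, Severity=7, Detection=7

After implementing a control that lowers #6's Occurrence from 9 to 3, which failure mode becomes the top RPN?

#8

RPN = Severity × Occurrence × Detection:
  #1: 2 × 9 × 3 = 54
  #2: 1 × 5 × 4 = 20
  #3: 6 × 5 × 7 = 210
  #4: 6 × 9 × 3 = 162
  #5: 2 × 7 × 3 = 42
  #6: 8 × 9 × 8 = 576
  #7: 8 × 5 × 4 = 160
  #8: 7 × 9 × 7 = 441
After action: #6 → 8 × 3 × 8 = 192.
Revised RPNs: #8=441, #3=210, #6=192, #4=162, #7=160, #1=54, #5=42, #2=20.
Highest is now #8 (441).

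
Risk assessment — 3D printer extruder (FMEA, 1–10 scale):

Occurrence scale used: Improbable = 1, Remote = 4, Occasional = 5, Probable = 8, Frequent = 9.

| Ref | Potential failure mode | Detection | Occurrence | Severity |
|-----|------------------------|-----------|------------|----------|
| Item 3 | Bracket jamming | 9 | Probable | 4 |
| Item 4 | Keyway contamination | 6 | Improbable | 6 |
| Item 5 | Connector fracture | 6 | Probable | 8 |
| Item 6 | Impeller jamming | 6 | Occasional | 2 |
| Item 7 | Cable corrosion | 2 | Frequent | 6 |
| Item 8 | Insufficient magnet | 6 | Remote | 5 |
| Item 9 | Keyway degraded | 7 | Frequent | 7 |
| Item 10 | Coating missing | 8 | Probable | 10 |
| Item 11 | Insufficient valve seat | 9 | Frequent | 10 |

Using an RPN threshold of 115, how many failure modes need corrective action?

RPN = Severity × Occurrence × Detection:
  Item 3: 4 × 8 × 9 = 288
  Item 4: 6 × 1 × 6 = 36
  Item 5: 8 × 8 × 6 = 384
  Item 6: 2 × 5 × 6 = 60
  Item 7: 6 × 9 × 2 = 108
  Item 8: 5 × 4 × 6 = 120
  Item 9: 7 × 9 × 7 = 441
  Item 10: 10 × 8 × 8 = 640
  Item 11: 10 × 9 × 9 = 810
Modes with RPN ≥ 115: Item 3 (288), Item 5 (384), Item 8 (120), Item 9 (441), Item 10 (640), Item 11 (810) → 6.

6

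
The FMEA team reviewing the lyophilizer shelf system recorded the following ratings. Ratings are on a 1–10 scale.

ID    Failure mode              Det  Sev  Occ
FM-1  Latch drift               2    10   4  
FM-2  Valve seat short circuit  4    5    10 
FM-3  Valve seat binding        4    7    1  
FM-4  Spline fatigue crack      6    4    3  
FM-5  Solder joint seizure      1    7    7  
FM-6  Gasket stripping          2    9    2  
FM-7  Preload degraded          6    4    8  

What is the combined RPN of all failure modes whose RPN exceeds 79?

RPN = Severity × Occurrence × Detection:
  FM-1: 10 × 4 × 2 = 80
  FM-2: 5 × 10 × 4 = 200
  FM-3: 7 × 1 × 4 = 28
  FM-4: 4 × 3 × 6 = 72
  FM-5: 7 × 7 × 1 = 49
  FM-6: 9 × 2 × 2 = 36
  FM-7: 4 × 8 × 6 = 192
RPN > 79: FM-1 (80), FM-2 (200), FM-7 (192).
Sum: 80 + 200 + 192 = 472.

472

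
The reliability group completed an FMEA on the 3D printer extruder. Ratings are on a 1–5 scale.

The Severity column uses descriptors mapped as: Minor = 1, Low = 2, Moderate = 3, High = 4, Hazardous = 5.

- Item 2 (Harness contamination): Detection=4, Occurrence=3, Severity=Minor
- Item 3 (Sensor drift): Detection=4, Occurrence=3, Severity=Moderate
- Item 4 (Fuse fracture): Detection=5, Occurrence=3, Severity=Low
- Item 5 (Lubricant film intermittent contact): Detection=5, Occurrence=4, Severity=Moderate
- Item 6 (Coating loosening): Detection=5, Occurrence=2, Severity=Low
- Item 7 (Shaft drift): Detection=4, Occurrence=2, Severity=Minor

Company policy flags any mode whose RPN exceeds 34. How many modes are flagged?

RPN = Severity × Occurrence × Detection:
  Item 2: 1 × 3 × 4 = 12
  Item 3: 3 × 3 × 4 = 36
  Item 4: 2 × 3 × 5 = 30
  Item 5: 3 × 4 × 5 = 60
  Item 6: 2 × 2 × 5 = 20
  Item 7: 1 × 2 × 4 = 8
Modes with RPN > 34: Item 3 (36), Item 5 (60) → 2.

2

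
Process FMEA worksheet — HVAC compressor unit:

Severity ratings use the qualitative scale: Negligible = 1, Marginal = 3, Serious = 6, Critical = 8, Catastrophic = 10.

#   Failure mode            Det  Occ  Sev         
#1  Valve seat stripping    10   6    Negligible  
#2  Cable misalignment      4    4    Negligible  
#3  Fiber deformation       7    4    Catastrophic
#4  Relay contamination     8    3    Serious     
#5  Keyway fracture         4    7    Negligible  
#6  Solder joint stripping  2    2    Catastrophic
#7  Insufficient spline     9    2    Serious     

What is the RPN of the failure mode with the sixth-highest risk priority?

RPN = Severity × Occurrence × Detection:
  #1: 1 × 6 × 10 = 60
  #2: 1 × 4 × 4 = 16
  #3: 10 × 4 × 7 = 280
  #4: 6 × 3 × 8 = 144
  #5: 1 × 7 × 4 = 28
  #6: 10 × 2 × 2 = 40
  #7: 6 × 2 × 9 = 108
Sorted descending: 280, 144, 108, 60, 40, 28, 16.
The sixth-highest RPN is 28 (#5).

28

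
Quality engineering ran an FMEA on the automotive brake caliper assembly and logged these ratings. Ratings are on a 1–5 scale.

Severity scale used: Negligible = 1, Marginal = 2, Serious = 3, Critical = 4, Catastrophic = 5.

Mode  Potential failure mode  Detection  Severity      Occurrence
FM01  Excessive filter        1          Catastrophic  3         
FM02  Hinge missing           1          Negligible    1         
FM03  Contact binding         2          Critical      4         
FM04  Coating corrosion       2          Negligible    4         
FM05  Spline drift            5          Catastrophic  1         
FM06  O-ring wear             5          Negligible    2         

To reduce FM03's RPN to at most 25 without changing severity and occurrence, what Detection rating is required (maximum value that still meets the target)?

FM03: S=4, O=4, D=2 → current RPN = 32.
Fixed product = 16. Need 16 × D ≤ 25, so D ≤ 25/16 = 1.56.
Maximum integer Detection rating = 1 (gives RPN 16; D=2 would give 32 > 25).

1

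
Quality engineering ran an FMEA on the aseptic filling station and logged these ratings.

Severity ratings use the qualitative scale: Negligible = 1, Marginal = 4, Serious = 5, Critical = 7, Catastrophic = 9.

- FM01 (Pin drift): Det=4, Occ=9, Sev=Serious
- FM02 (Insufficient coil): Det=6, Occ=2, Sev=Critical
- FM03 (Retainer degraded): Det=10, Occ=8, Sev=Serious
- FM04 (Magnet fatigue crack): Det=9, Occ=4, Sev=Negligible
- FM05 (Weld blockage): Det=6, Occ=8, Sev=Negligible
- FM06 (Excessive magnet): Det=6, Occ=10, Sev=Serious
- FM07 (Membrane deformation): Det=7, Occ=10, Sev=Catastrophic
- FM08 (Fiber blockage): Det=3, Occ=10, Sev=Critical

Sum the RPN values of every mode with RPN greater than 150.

1720

RPN = Severity × Occurrence × Detection:
  FM01: 5 × 9 × 4 = 180
  FM02: 7 × 2 × 6 = 84
  FM03: 5 × 8 × 10 = 400
  FM04: 1 × 4 × 9 = 36
  FM05: 1 × 8 × 6 = 48
  FM06: 5 × 10 × 6 = 300
  FM07: 9 × 10 × 7 = 630
  FM08: 7 × 10 × 3 = 210
RPN > 150: FM01 (180), FM03 (400), FM06 (300), FM07 (630), FM08 (210).
Sum: 180 + 400 + 300 + 630 + 210 = 1720.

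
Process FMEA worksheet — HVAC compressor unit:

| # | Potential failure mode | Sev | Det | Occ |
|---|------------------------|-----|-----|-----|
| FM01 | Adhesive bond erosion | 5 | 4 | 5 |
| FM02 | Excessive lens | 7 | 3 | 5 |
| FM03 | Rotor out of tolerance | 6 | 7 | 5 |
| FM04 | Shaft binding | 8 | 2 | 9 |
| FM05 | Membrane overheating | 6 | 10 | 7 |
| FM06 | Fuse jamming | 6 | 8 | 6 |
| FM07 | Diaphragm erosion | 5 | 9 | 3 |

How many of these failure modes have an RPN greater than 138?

4

RPN = Severity × Occurrence × Detection:
  FM01: 5 × 5 × 4 = 100
  FM02: 7 × 5 × 3 = 105
  FM03: 6 × 5 × 7 = 210
  FM04: 8 × 9 × 2 = 144
  FM05: 6 × 7 × 10 = 420
  FM06: 6 × 6 × 8 = 288
  FM07: 5 × 3 × 9 = 135
Modes with RPN > 138: FM03 (210), FM04 (144), FM05 (420), FM06 (288) → 4.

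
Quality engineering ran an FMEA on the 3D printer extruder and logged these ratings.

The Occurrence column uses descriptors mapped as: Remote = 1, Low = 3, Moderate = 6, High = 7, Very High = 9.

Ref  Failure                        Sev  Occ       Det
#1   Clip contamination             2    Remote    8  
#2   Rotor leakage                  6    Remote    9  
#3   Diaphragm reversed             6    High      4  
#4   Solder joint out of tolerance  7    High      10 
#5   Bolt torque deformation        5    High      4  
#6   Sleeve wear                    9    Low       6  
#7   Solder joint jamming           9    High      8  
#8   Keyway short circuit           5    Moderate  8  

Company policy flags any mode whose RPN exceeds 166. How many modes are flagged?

4

RPN = Severity × Occurrence × Detection:
  #1: 2 × 1 × 8 = 16
  #2: 6 × 1 × 9 = 54
  #3: 6 × 7 × 4 = 168
  #4: 7 × 7 × 10 = 490
  #5: 5 × 7 × 4 = 140
  #6: 9 × 3 × 6 = 162
  #7: 9 × 7 × 8 = 504
  #8: 5 × 6 × 8 = 240
Modes with RPN > 166: #3 (168), #4 (490), #7 (504), #8 (240) → 4.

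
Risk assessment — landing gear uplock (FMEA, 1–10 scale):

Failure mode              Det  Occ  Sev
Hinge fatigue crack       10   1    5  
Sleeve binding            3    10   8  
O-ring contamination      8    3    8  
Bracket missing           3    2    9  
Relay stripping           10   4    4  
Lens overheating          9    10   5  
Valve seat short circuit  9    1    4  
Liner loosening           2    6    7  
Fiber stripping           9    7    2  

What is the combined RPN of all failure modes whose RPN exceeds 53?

RPN = Severity × Occurrence × Detection:
  Hinge fatigue crack: 5 × 1 × 10 = 50
  Sleeve binding: 8 × 10 × 3 = 240
  O-ring contamination: 8 × 3 × 8 = 192
  Bracket missing: 9 × 2 × 3 = 54
  Relay stripping: 4 × 4 × 10 = 160
  Lens overheating: 5 × 10 × 9 = 450
  Valve seat short circuit: 4 × 1 × 9 = 36
  Liner loosening: 7 × 6 × 2 = 84
  Fiber stripping: 2 × 7 × 9 = 126
RPN > 53: Sleeve binding (240), O-ring contamination (192), Bracket missing (54), Relay stripping (160), Lens overheating (450), Liner loosening (84), Fiber stripping (126).
Sum: 240 + 192 + 54 + 160 + 450 + 84 + 126 = 1306.

1306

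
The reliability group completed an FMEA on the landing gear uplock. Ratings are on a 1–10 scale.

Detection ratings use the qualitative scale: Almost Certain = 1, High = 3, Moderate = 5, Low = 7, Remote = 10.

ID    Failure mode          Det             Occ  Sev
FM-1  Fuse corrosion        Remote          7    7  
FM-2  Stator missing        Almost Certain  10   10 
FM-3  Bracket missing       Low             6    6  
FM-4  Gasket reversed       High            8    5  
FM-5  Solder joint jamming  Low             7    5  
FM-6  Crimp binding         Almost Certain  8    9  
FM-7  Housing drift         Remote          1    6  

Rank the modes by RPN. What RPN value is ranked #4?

120

RPN = Severity × Occurrence × Detection:
  FM-1: 7 × 7 × 10 = 490
  FM-2: 10 × 10 × 1 = 100
  FM-3: 6 × 6 × 7 = 252
  FM-4: 5 × 8 × 3 = 120
  FM-5: 5 × 7 × 7 = 245
  FM-6: 9 × 8 × 1 = 72
  FM-7: 6 × 1 × 10 = 60
Sorted descending: 490, 252, 245, 120, 100, 72, 60.
The fourth-highest RPN is 120 (FM-4).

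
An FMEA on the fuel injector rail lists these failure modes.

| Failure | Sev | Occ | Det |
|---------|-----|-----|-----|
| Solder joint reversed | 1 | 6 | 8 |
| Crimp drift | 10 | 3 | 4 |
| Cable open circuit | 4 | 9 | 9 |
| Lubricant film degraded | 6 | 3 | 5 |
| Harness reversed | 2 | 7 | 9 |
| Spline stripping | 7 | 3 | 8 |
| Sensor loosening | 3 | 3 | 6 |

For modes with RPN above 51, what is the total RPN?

882

RPN = Severity × Occurrence × Detection:
  Solder joint reversed: 1 × 6 × 8 = 48
  Crimp drift: 10 × 3 × 4 = 120
  Cable open circuit: 4 × 9 × 9 = 324
  Lubricant film degraded: 6 × 3 × 5 = 90
  Harness reversed: 2 × 7 × 9 = 126
  Spline stripping: 7 × 3 × 8 = 168
  Sensor loosening: 3 × 3 × 6 = 54
RPN > 51: Crimp drift (120), Cable open circuit (324), Lubricant film degraded (90), Harness reversed (126), Spline stripping (168), Sensor loosening (54).
Sum: 120 + 324 + 90 + 126 + 168 + 54 = 882.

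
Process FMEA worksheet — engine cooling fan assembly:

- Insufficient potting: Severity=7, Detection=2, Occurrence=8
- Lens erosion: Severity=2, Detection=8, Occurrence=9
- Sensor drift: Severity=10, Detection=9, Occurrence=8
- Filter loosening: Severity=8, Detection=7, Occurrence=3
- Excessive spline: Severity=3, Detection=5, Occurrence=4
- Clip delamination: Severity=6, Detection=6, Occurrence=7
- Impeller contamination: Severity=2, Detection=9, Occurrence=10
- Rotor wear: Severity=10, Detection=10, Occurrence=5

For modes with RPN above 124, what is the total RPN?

RPN = Severity × Occurrence × Detection:
  Insufficient potting: 7 × 8 × 2 = 112
  Lens erosion: 2 × 9 × 8 = 144
  Sensor drift: 10 × 8 × 9 = 720
  Filter loosening: 8 × 3 × 7 = 168
  Excessive spline: 3 × 4 × 5 = 60
  Clip delamination: 6 × 7 × 6 = 252
  Impeller contamination: 2 × 10 × 9 = 180
  Rotor wear: 10 × 5 × 10 = 500
RPN > 124: Lens erosion (144), Sensor drift (720), Filter loosening (168), Clip delamination (252), Impeller contamination (180), Rotor wear (500).
Sum: 144 + 720 + 168 + 252 + 180 + 500 = 1964.

1964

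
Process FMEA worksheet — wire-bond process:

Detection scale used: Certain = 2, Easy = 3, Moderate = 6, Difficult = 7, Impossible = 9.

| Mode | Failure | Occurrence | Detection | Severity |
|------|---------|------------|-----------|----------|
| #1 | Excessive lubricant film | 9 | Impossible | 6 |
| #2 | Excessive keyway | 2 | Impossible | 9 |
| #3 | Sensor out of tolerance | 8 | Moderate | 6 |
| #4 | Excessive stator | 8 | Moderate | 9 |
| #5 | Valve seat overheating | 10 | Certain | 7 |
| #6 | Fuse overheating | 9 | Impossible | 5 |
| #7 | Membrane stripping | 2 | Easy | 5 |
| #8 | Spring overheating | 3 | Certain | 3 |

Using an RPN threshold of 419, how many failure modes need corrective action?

2

RPN = Severity × Occurrence × Detection:
  #1: 6 × 9 × 9 = 486
  #2: 9 × 2 × 9 = 162
  #3: 6 × 8 × 6 = 288
  #4: 9 × 8 × 6 = 432
  #5: 7 × 10 × 2 = 140
  #6: 5 × 9 × 9 = 405
  #7: 5 × 2 × 3 = 30
  #8: 3 × 3 × 2 = 18
Modes with RPN ≥ 419: #1 (486), #4 (432) → 2.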